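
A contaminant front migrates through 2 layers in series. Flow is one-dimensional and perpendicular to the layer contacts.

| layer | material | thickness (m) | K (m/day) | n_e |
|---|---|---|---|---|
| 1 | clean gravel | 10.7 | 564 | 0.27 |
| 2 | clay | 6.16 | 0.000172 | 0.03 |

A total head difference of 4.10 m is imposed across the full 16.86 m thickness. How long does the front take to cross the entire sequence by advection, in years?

73.5

With flow normal to the layers, continuity requires the same specific discharge q through every layer.
Σ(b_i/K_i) = 10.7/564 + 6.16/0.000172 = 35814 d.
q = Δh / Σ(b_i/K_i) = 4.10 / 35814 = 0.0001145 m/day.
In each layer the seepage velocity is v_i = q/n_i, so the layer transit time is t_i = b_i·n_i / q:
  layer 1 (clean gravel): t_1 = 10.7 × 0.27 / 0.0001145 = 25236 d
  layer 2 (clay): t_2 = 6.16 × 0.03 / 0.0001145 = 1614 d
Total t = Σ t_i = 26850 days = 73.51 years.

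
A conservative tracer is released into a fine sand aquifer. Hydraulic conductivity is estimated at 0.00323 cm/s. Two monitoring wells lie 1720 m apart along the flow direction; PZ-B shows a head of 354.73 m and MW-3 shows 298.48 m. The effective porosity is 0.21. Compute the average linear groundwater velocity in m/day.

Convert K: 0.00323 cm/s × 864 = 2.791 m/day.
Hydraulic gradient i = (354.73 − 298.48) / 1720 = 56.25 / 1720 = 0.03270.
Darcy flux q = K · i = 2.791 × 0.03270 = 0.09127 m/day.
Seepage velocity v = q / n_e = 0.09127 / 0.21 = 0.4346 m/day.

0.435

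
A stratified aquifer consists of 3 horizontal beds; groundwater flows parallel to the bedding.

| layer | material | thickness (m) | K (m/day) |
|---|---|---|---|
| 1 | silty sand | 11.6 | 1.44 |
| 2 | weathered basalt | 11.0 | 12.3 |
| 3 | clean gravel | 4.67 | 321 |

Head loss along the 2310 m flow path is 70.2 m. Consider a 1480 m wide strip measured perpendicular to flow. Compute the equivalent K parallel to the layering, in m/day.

Flow is parallel to layering, so each bed carries its own Darcy discharge and the transmissivities add.
Σ(K_i·b_i) = 1.44×11.6 + 12.3×11.0 + 321×4.67 = 1651 m²/day.
Total thickness b = 27.27 m, so K_eq = Σ(K_i·b_i)/b = 60.55 m/day.

60.5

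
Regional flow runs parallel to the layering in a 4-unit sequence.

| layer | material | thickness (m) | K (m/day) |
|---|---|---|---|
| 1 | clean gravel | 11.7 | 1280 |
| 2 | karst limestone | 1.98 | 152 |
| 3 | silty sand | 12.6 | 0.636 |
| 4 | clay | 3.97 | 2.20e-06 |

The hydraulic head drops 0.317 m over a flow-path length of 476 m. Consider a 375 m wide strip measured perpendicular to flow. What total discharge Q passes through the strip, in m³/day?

Flow is parallel to layering, so each bed carries its own Darcy discharge and the transmissivities add.
Σ(K_i·b_i) = 1280×11.7 + 152×1.98 + 0.636×12.6 + 2.20e-06×3.97 = 15285 m²/day.
Hydraulic gradient i = Δh / L = 0.317 / 476 = 0.0006660.
Q = Σ(K_i·b_i) · W · i = 15285 × 375 × 0.0006660 = 3817 m³/day.

3820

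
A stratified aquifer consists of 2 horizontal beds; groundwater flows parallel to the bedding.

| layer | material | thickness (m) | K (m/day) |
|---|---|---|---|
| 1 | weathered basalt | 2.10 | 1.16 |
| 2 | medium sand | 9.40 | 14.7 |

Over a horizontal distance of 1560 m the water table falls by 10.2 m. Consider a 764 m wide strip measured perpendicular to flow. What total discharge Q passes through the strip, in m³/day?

Flow is parallel to layering, so each bed carries its own Darcy discharge and the transmissivities add.
Σ(K_i·b_i) = 1.16×2.10 + 14.7×9.40 = 140.6 m²/day.
Hydraulic gradient i = Δh / L = 10.2 / 1560 = 0.006538.
Q = Σ(K_i·b_i) · W · i = 140.6 × 764 × 0.006538 = 702.4 m³/day.

702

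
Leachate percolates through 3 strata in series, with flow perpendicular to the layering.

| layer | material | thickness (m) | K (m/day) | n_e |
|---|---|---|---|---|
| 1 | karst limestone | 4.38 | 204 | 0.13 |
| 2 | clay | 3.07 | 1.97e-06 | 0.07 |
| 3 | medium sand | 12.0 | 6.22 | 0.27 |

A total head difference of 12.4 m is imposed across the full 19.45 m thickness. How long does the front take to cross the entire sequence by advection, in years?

With flow normal to the layers, continuity requires the same specific discharge q through every layer.
Σ(b_i/K_i) = 4.38/204 + 3.07/1.97e-06 + 12.0/6.22 = 1.558e+06 d.
q = Δh / Σ(b_i/K_i) = 12.4 / 1.558e+06 = 7.957e-06 m/day.
In each layer the seepage velocity is v_i = q/n_i, so the layer transit time is t_i = b_i·n_i / q:
  layer 1 (karst limestone): t_1 = 4.38 × 0.13 / 7.957e-06 = 71560 d
  layer 2 (clay): t_2 = 3.07 × 0.07 / 7.957e-06 = 27008 d
  layer 3 (medium sand): t_3 = 12.0 × 0.27 / 7.957e-06 = 4.072e+05 d
Total t = Σ t_i = 5.058e+05 days = 1385 years.

1380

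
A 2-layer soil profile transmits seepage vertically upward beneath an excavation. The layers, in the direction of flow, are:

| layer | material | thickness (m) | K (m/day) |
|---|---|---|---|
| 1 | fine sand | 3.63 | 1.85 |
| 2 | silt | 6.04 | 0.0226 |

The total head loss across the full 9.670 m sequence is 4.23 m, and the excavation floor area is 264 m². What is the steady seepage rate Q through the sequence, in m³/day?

Flow is perpendicular to layering, so the layers act in series and the equivalent K is the thickness-weighted harmonic mean.
Total thickness L = 3.63 + 6.04 = 9.670 m.
Σ(b_i/K_i) = 3.63/1.85 + 6.04/0.0226 = 269.2 d.
K_eq = L / Σ(b_i/K_i) = 9.670 / 269.2 = 0.03592 m/day.
Q = K_eq · A · (Δh/L) = 0.03592 × 264 × (4.23/9.670) = 4.148 m³/day.

4.15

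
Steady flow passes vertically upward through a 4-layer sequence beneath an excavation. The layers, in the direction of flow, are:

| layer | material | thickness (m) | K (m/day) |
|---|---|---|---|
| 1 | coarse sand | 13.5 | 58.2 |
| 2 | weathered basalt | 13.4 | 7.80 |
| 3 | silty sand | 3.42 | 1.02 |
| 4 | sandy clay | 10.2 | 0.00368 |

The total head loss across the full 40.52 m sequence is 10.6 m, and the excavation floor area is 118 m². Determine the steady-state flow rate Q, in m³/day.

Flow is perpendicular to layering, so the layers act in series and the equivalent K is the thickness-weighted harmonic mean.
Total thickness L = 13.5 + 13.4 + 3.42 + 10.2 = 40.52 m.
Σ(b_i/K_i) = 13.5/58.2 + 13.4/7.80 + 3.42/1.02 + 10.2/0.00368 = 2777 d.
K_eq = L / Σ(b_i/K_i) = 40.52 / 2777 = 0.01459 m/day.
Q = K_eq · A · (Δh/L) = 0.01459 × 118 × (10.6/40.52) = 0.4504 m³/day.

0.450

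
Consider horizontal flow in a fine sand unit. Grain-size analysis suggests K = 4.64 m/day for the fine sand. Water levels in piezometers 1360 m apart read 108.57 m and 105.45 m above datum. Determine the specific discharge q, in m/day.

0.0106

Hydraulic gradient i = (108.57 − 105.45) / 1360 = 3.12 / 1360 = 0.002294.
Specific discharge q = K · i = 4.640 × 0.002294 = 0.01064 m/day.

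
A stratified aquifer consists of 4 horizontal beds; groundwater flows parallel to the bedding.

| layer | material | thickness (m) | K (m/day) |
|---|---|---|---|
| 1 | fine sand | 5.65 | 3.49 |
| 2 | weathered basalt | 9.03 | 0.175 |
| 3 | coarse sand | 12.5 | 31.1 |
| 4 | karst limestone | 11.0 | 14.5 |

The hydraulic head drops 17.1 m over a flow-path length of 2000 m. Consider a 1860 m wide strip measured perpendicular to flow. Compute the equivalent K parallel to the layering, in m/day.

14.9

Flow is parallel to layering, so each bed carries its own Darcy discharge and the transmissivities add.
Σ(K_i·b_i) = 3.49×5.65 + 0.175×9.03 + 31.1×12.5 + 14.5×11.0 = 569.5 m²/day.
Total thickness b = 38.18 m, so K_eq = Σ(K_i·b_i)/b = 14.92 m/day.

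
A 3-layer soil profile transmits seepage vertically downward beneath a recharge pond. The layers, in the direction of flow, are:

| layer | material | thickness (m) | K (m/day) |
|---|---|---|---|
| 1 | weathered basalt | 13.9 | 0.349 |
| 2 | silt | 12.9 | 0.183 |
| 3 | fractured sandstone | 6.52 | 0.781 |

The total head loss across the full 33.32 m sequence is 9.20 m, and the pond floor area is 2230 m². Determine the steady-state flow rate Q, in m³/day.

173

Flow is perpendicular to layering, so the layers act in series and the equivalent K is the thickness-weighted harmonic mean.
Total thickness L = 13.9 + 12.9 + 6.52 = 33.32 m.
Σ(b_i/K_i) = 13.9/0.349 + 12.9/0.183 + 6.52/0.781 = 118.7 d.
K_eq = L / Σ(b_i/K_i) = 33.32 / 118.7 = 0.2808 m/day.
Q = K_eq · A · (Δh/L) = 0.2808 × 2230 × (9.20/33.32) = 172.9 m³/day.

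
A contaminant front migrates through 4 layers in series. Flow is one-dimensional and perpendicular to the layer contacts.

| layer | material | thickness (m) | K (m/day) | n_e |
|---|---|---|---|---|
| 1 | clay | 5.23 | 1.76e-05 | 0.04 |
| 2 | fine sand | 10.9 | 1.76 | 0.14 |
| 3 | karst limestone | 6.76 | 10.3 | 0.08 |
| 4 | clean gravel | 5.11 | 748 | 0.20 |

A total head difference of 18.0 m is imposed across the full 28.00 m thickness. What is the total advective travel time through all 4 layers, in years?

149

With flow normal to the layers, continuity requires the same specific discharge q through every layer.
Σ(b_i/K_i) = 5.23/1.76e-05 + 10.9/1.76 + 6.76/10.3 + 5.11/748 = 2.972e+05 d.
q = Δh / Σ(b_i/K_i) = 18.0 / 2.972e+05 = 6.057e-05 m/day.
In each layer the seepage velocity is v_i = q/n_i, so the layer transit time is t_i = b_i·n_i / q:
  layer 1 (clay): t_1 = 5.23 × 0.04 / 6.057e-05 = 3454 d
  layer 2 (fine sand): t_2 = 10.9 × 0.14 / 6.057e-05 = 25193 d
  layer 3 (karst limestone): t_3 = 6.76 × 0.08 / 6.057e-05 = 8928 d
  layer 4 (clean gravel): t_4 = 5.11 × 0.20 / 6.057e-05 = 16872 d
Total t = Σ t_i = 54447 days = 149.1 years.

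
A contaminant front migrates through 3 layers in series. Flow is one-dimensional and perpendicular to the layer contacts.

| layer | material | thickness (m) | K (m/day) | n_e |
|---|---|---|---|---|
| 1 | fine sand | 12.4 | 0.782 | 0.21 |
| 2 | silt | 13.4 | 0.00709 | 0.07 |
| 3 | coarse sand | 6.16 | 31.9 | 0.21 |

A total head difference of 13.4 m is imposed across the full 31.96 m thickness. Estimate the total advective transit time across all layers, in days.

688

With flow normal to the layers, continuity requires the same specific discharge q through every layer.
Σ(b_i/K_i) = 12.4/0.782 + 13.4/0.00709 + 6.16/31.9 = 1906 d.
q = Δh / Σ(b_i/K_i) = 13.4 / 1906 = 0.007030 m/day.
In each layer the seepage velocity is v_i = q/n_i, so the layer transit time is t_i = b_i·n_i / q:
  layer 1 (fine sand): t_1 = 12.4 × 0.21 / 0.007030 = 370.4 d
  layer 2 (silt): t_2 = 13.4 × 0.07 / 0.007030 = 133.4 d
  layer 3 (coarse sand): t_3 = 6.16 × 0.21 / 0.007030 = 184.0 d
Total t = Σ t_i = 687.8 days.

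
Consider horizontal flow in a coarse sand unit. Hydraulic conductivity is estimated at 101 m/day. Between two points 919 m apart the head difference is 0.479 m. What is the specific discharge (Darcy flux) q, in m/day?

0.0526

Hydraulic gradient i = Δh / L = 0.479 / 919 = 0.0005212.
Specific discharge q = K · i = 101.0 × 0.0005212 = 0.05264 m/day.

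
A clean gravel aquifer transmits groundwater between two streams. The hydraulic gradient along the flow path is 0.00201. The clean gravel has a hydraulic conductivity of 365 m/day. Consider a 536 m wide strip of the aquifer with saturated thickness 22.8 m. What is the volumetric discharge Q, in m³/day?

Cross-sectional area A = 536 × 22.8 = 12221 m².
Hydraulic gradient i = 0.00201.
Darcy's law: Q = K · A · i = 365.0 × 12221 × 0.002010 = 8966 m³/day.

8970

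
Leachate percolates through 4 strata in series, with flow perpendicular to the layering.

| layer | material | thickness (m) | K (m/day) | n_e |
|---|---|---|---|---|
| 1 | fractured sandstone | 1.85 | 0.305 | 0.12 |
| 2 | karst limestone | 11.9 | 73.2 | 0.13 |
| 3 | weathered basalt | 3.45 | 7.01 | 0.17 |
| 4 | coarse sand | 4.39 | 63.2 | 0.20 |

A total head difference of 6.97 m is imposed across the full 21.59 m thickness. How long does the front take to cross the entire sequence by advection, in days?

3.15

With flow normal to the layers, continuity requires the same specific discharge q through every layer.
Σ(b_i/K_i) = 1.85/0.305 + 11.9/73.2 + 3.45/7.01 + 4.39/63.2 = 6.790 d.
q = Δh / Σ(b_i/K_i) = 6.97 / 6.790 = 1.027 m/day.
In each layer the seepage velocity is v_i = q/n_i, so the layer transit time is t_i = b_i·n_i / q:
  layer 1 (fractured sandstone): t_1 = 1.85 × 0.12 / 1.027 = 0.2163 d
  layer 2 (karst limestone): t_2 = 11.9 × 0.13 / 1.027 = 1.507 d
  layer 3 (weathered basalt): t_3 = 3.45 × 0.17 / 1.027 = 0.5713 d
  layer 4 (coarse sand): t_4 = 4.39 × 0.20 / 1.027 = 0.8553 d
Total t = Σ t_i = 3.150 days.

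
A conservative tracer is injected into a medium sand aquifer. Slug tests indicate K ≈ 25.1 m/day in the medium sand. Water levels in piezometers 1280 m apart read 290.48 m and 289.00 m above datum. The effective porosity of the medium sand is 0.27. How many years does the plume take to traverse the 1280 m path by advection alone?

Hydraulic gradient i = (290.48 − 289.00) / 1280 = 1.48 / 1280 = 0.001156.
Darcy flux q = K · i = 25.10 × 0.001156 = 0.02902 m/day.
Seepage velocity v = q / n_e = 0.02902 / 0.27 = 0.1075 m/day.
Travel time t = L / v = 1280 / 0.1075 = 11908 days = 32.60 years.

32.6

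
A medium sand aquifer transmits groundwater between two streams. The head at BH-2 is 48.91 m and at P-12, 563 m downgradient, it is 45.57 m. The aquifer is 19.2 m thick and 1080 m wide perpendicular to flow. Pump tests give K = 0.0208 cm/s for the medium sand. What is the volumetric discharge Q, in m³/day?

2210

Convert K: 0.0208 cm/s × 864 = 17.97 m/day.
Cross-sectional area A = 1080 × 19.2 = 20736 m².
Hydraulic gradient i = (48.91 − 45.57) / 563 = 3.34 / 563 = 0.005933.
Darcy's law: Q = K · A · i = 17.97 × 20736 × 0.005933 = 2211 m³/day.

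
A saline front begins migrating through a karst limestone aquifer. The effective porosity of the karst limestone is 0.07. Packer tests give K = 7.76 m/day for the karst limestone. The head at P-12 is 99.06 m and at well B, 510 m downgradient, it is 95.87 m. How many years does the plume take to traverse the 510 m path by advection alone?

Hydraulic gradient i = (99.06 − 95.87) / 510 = 3.19 / 510 = 0.006255.
Darcy flux q = K · i = 7.760 × 0.006255 = 0.04854 m/day.
Seepage velocity v = q / n_e = 0.04854 / 0.07 = 0.6934 m/day.
Travel time t = L / v = 510 / 0.6934 = 735.5 days = 2.014 years.

2.01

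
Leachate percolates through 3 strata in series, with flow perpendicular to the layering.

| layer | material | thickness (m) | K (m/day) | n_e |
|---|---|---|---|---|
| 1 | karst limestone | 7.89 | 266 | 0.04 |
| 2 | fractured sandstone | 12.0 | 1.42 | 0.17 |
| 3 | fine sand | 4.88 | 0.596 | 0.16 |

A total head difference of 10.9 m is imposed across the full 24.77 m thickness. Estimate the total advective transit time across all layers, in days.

4.80

With flow normal to the layers, continuity requires the same specific discharge q through every layer.
Σ(b_i/K_i) = 7.89/266 + 12.0/1.42 + 4.88/0.596 = 16.67 d.
q = Δh / Σ(b_i/K_i) = 10.9 / 16.67 = 0.6539 m/day.
In each layer the seepage velocity is v_i = q/n_i, so the layer transit time is t_i = b_i·n_i / q:
  layer 1 (karst limestone): t_1 = 7.89 × 0.04 / 0.6539 = 0.4826 d
  layer 2 (fractured sandstone): t_2 = 12.0 × 0.17 / 0.6539 = 3.120 d
  layer 3 (fine sand): t_3 = 4.88 × 0.16 / 0.6539 = 1.194 d
Total t = Σ t_i = 4.796 days.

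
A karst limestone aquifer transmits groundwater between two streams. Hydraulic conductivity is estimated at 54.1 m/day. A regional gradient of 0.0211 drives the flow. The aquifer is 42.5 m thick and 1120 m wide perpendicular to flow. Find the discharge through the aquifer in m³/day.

54300

Cross-sectional area A = 1120 × 42.5 = 47600 m².
Hydraulic gradient i = 0.0211.
Darcy's law: Q = K · A · i = 54.10 × 47600 × 0.02110 = 54336 m³/day.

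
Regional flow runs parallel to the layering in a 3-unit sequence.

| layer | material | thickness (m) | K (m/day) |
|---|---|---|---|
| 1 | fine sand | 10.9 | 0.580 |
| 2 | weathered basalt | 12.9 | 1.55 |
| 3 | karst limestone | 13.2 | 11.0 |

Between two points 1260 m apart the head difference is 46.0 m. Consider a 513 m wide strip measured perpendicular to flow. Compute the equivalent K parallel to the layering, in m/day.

4.64

Flow is parallel to layering, so each bed carries its own Darcy discharge and the transmissivities add.
Σ(K_i·b_i) = 0.580×10.9 + 1.55×12.9 + 11.0×13.2 = 171.5 m²/day.
Total thickness b = 37.00 m, so K_eq = Σ(K_i·b_i)/b = 4.636 m/day.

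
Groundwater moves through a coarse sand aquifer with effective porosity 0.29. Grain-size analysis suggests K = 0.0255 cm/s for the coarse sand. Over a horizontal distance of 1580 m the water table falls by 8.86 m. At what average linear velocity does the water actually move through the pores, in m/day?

Convert K: 0.0255 cm/s × 864 = 22.03 m/day.
Hydraulic gradient i = Δh / L = 8.86 / 1580 = 0.005608.
Darcy flux q = K · i = 22.03 × 0.005608 = 0.1235 m/day.
Seepage velocity v = q / n_e = 0.1235 / 0.29 = 0.4260 m/day.

0.426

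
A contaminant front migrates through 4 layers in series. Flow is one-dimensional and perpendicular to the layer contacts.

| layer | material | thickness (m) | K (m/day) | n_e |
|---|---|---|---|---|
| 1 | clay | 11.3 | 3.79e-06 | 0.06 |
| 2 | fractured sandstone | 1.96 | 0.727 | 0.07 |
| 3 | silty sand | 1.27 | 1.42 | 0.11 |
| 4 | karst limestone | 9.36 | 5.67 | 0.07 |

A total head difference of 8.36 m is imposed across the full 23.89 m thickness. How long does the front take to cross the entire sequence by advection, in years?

1570

With flow normal to the layers, continuity requires the same specific discharge q through every layer.
Σ(b_i/K_i) = 11.3/3.79e-06 + 1.96/0.727 + 1.27/1.42 + 9.36/5.67 = 2.982e+06 d.
q = Δh / Σ(b_i/K_i) = 8.36 / 2.982e+06 = 2.804e-06 m/day.
In each layer the seepage velocity is v_i = q/n_i, so the layer transit time is t_i = b_i·n_i / q:
  layer 1 (clay): t_1 = 11.3 × 0.06 / 2.804e-06 = 2.418e+05 d
  layer 2 (fractured sandstone): t_2 = 1.96 × 0.07 / 2.804e-06 = 48931 d
  layer 3 (silty sand): t_3 = 1.27 × 0.11 / 2.804e-06 = 49823 d
  layer 4 (karst limestone): t_4 = 9.36 × 0.07 / 2.804e-06 = 2.337e+05 d
Total t = Σ t_i = 5.742e+05 days = 1572 years.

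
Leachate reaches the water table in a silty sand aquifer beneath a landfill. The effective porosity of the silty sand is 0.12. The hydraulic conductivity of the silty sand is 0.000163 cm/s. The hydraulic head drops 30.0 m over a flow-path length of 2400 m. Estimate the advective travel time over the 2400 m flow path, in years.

448

Convert K: 0.000163 cm/s × 864 = 0.1408 m/day.
Hydraulic gradient i = Δh / L = 30.0 / 2400 = 0.01250.
Darcy flux q = K · i = 0.1408 × 0.01250 = 0.001760 m/day.
Seepage velocity v = q / n_e = 0.001760 / 0.12 = 0.01467 m/day.
Travel time t = L / v = 2400 / 0.01467 = 1.636e+05 days = 447.9 years.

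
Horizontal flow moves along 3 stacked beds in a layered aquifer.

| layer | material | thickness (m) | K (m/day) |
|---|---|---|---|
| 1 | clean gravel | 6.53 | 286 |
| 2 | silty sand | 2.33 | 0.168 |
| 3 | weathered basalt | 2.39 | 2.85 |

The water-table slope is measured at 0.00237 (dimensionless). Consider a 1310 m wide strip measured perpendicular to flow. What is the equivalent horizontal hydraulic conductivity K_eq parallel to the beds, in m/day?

167

Flow is parallel to layering, so each bed carries its own Darcy discharge and the transmissivities add.
Σ(K_i·b_i) = 286×6.53 + 0.168×2.33 + 2.85×2.39 = 1875 m²/day.
Total thickness b = 11.25 m, so K_eq = Σ(K_i·b_i)/b = 166.6 m/day.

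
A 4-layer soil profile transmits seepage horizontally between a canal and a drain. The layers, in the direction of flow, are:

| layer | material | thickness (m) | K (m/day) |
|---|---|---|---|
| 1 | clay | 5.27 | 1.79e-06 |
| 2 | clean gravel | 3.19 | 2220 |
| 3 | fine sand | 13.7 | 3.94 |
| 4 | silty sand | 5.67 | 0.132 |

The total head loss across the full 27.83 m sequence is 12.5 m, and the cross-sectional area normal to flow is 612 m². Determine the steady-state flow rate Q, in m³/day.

0.00260

Flow is perpendicular to layering, so the layers act in series and the equivalent K is the thickness-weighted harmonic mean.
Total thickness L = 5.27 + 3.19 + 13.7 + 5.67 = 27.83 m.
Σ(b_i/K_i) = 5.27/1.79e-06 + 3.19/2220 + 13.7/3.94 + 5.67/0.132 = 2.944e+06 d.
K_eq = L / Σ(b_i/K_i) = 27.83 / 2.944e+06 = 9.453e-06 m/day.
Q = K_eq · A · (Δh/L) = 9.453e-06 × 612 × (12.5/27.83) = 0.002598 m³/day.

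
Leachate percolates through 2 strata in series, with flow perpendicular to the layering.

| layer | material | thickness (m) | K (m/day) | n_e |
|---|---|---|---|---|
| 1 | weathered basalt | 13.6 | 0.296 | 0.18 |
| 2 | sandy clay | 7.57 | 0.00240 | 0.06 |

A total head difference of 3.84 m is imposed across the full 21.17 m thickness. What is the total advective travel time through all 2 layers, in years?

6.62

With flow normal to the layers, continuity requires the same specific discharge q through every layer.
Σ(b_i/K_i) = 13.6/0.296 + 7.57/0.00240 = 3200 d.
q = Δh / Σ(b_i/K_i) = 3.84 / 3200 = 0.001200 m/day.
In each layer the seepage velocity is v_i = q/n_i, so the layer transit time is t_i = b_i·n_i / q:
  layer 1 (weathered basalt): t_1 = 13.6 × 0.18 / 0.001200 = 2040 d
  layer 2 (sandy clay): t_2 = 7.57 × 0.06 / 0.001200 = 378.5 d
Total t = Σ t_i = 2419 days = 6.622 years.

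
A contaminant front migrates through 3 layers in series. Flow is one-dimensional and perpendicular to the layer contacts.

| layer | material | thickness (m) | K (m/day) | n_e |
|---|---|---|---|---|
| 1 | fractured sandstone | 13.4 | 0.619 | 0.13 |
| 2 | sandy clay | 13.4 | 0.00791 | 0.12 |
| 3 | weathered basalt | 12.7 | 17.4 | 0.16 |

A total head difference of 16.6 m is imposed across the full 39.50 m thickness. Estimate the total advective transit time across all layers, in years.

With flow normal to the layers, continuity requires the same specific discharge q through every layer.
Σ(b_i/K_i) = 13.4/0.619 + 13.4/0.00791 + 12.7/17.4 = 1716 d.
q = Δh / Σ(b_i/K_i) = 16.6 / 1716 = 0.009671 m/day.
In each layer the seepage velocity is v_i = q/n_i, so the layer transit time is t_i = b_i·n_i / q:
  layer 1 (fractured sandstone): t_1 = 13.4 × 0.13 / 0.009671 = 180.1 d
  layer 2 (sandy clay): t_2 = 13.4 × 0.12 / 0.009671 = 166.3 d
  layer 3 (weathered basalt): t_3 = 12.7 × 0.16 / 0.009671 = 210.1 d
Total t = Σ t_i = 556.5 days = 1.524 years.

1.52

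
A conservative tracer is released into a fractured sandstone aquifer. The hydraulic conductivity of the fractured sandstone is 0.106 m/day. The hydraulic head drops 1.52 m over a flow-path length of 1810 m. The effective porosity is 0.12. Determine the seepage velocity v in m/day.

0.000742

Hydraulic gradient i = Δh / L = 1.52 / 1810 = 0.0008398.
Darcy flux q = K · i = 0.1060 × 0.0008398 = 8.902e-05 m/day.
Seepage velocity v = q / n_e = 8.902e-05 / 0.12 = 0.0007418 m/day.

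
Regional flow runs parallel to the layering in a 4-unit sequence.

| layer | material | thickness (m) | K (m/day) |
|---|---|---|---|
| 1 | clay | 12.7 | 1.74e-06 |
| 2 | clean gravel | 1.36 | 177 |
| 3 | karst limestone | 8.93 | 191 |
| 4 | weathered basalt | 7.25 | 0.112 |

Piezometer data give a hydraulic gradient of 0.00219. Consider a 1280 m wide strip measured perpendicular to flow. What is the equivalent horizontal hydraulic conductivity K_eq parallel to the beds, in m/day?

Flow is parallel to layering, so each bed carries its own Darcy discharge and the transmissivities add.
Σ(K_i·b_i) = 1.74e-06×12.7 + 177×1.36 + 191×8.93 + 0.112×7.25 = 1947 m²/day.
Total thickness b = 30.24 m, so K_eq = Σ(K_i·b_i)/b = 64.39 m/day.

64.4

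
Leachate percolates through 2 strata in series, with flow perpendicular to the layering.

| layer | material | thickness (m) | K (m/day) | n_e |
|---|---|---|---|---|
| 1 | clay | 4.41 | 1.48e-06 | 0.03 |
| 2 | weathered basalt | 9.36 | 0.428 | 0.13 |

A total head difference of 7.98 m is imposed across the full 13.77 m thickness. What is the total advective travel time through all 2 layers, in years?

1380

With flow normal to the layers, continuity requires the same specific discharge q through every layer.
Σ(b_i/K_i) = 4.41/1.48e-06 + 9.36/0.428 = 2.980e+06 d.
q = Δh / Σ(b_i/K_i) = 7.98 / 2.980e+06 = 2.678e-06 m/day.
In each layer the seepage velocity is v_i = q/n_i, so the layer transit time is t_i = b_i·n_i / q:
  layer 1 (clay): t_1 = 4.41 × 0.03 / 2.678e-06 = 49401 d
  layer 2 (weathered basalt): t_2 = 9.36 × 0.13 / 2.678e-06 = 4.544e+05 d
Total t = Σ t_i = 5.038e+05 days = 1379 years.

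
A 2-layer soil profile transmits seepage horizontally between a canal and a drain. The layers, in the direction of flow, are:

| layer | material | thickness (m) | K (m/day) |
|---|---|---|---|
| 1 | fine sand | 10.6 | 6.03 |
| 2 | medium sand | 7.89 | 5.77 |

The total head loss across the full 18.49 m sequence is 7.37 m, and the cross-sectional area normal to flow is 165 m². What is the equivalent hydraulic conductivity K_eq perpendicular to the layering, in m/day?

5.92

Flow is perpendicular to layering, so the layers act in series and the equivalent K is the thickness-weighted harmonic mean.
Total thickness L = 10.6 + 7.89 = 18.49 m.
Σ(b_i/K_i) = 10.6/6.03 + 7.89/5.77 = 3.125 d.
K_eq = L / Σ(b_i/K_i) = 18.49 / 3.125 = 5.916 m/day.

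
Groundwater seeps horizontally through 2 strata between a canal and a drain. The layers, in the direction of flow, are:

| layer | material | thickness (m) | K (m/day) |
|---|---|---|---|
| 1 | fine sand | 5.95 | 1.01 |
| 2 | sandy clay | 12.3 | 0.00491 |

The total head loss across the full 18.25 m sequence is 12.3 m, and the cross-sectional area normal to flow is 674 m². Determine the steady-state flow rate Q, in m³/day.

Flow is perpendicular to layering, so the layers act in series and the equivalent K is the thickness-weighted harmonic mean.
Total thickness L = 5.95 + 12.3 = 18.25 m.
Σ(b_i/K_i) = 5.95/1.01 + 12.3/0.00491 = 2511 d.
K_eq = L / Σ(b_i/K_i) = 18.25 / 2511 = 0.007268 m/day.
Q = K_eq · A · (Δh/L) = 0.007268 × 674 × (12.3/18.25) = 3.302 m³/day.

3.30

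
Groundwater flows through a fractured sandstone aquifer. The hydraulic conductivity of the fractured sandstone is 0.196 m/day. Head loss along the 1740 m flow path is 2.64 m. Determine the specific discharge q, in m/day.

Hydraulic gradient i = Δh / L = 2.64 / 1740 = 0.001517.
Specific discharge q = K · i = 0.1960 × 0.001517 = 0.0002974 m/day.

0.000297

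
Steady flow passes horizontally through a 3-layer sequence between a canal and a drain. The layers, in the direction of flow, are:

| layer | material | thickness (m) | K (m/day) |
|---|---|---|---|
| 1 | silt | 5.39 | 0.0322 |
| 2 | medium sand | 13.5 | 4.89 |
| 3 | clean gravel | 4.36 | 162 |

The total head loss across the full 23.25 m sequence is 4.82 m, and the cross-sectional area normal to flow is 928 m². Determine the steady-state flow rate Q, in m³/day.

Flow is perpendicular to layering, so the layers act in series and the equivalent K is the thickness-weighted harmonic mean.
Total thickness L = 5.39 + 13.5 + 4.36 = 23.25 m.
Σ(b_i/K_i) = 5.39/0.0322 + 13.5/4.89 + 4.36/162 = 170.2 d.
K_eq = L / Σ(b_i/K_i) = 23.25 / 170.2 = 0.1366 m/day.
Q = K_eq · A · (Δh/L) = 0.1366 × 928 × (4.82/23.25) = 26.28 m³/day.

26.3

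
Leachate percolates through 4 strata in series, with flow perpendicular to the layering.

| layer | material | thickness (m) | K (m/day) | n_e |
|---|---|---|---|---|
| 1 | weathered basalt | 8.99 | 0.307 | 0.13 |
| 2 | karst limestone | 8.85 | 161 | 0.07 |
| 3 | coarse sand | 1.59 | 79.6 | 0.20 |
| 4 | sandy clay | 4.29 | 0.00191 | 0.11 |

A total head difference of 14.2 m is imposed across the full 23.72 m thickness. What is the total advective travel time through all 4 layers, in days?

With flow normal to the layers, continuity requires the same specific discharge q through every layer.
Σ(b_i/K_i) = 8.99/0.307 + 8.85/161 + 1.59/79.6 + 4.29/0.00191 = 2275 d.
q = Δh / Σ(b_i/K_i) = 14.2 / 2275 = 0.006241 m/day.
In each layer the seepage velocity is v_i = q/n_i, so the layer transit time is t_i = b_i·n_i / q:
  layer 1 (weathered basalt): t_1 = 8.99 × 0.13 / 0.006241 = 187.3 d
  layer 2 (karst limestone): t_2 = 8.85 × 0.07 / 0.006241 = 99.27 d
  layer 3 (coarse sand): t_3 = 1.59 × 0.20 / 0.006241 = 50.96 d
  layer 4 (sandy clay): t_4 = 4.29 × 0.11 / 0.006241 = 75.62 d
Total t = Σ t_i = 413.1 days.

413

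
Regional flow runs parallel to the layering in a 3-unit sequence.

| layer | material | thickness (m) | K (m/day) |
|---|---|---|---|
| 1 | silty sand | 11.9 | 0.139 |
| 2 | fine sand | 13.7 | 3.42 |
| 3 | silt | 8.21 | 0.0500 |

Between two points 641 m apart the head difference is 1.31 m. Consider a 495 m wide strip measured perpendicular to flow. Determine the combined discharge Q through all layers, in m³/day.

49.5

Flow is parallel to layering, so each bed carries its own Darcy discharge and the transmissivities add.
Σ(K_i·b_i) = 0.139×11.9 + 3.42×13.7 + 0.0500×8.21 = 48.92 m²/day.
Hydraulic gradient i = Δh / L = 1.31 / 641 = 0.002044.
Q = Σ(K_i·b_i) · W · i = 48.92 × 495 × 0.002044 = 49.49 m³/day.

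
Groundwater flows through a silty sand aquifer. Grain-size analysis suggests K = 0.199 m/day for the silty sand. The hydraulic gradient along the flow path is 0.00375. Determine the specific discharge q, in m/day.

Hydraulic gradient i = 0.00375.
Specific discharge q = K · i = 0.1990 × 0.003750 = 0.0007463 m/day.

0.000746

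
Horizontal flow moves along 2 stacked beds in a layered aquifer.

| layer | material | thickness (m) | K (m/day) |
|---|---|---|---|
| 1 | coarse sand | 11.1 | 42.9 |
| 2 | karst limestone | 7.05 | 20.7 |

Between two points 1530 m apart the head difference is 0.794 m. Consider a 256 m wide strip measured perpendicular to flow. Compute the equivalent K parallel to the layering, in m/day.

34.3

Flow is parallel to layering, so each bed carries its own Darcy discharge and the transmissivities add.
Σ(K_i·b_i) = 42.9×11.1 + 20.7×7.05 = 622.1 m²/day.
Total thickness b = 18.15 m, so K_eq = Σ(K_i·b_i)/b = 34.28 m/day.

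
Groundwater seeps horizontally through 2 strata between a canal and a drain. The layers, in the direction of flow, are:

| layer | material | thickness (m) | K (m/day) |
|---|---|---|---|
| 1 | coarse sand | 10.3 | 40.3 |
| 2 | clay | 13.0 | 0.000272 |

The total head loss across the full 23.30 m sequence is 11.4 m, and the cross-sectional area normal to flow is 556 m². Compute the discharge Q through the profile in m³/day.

Flow is perpendicular to layering, so the layers act in series and the equivalent K is the thickness-weighted harmonic mean.
Total thickness L = 10.3 + 13.0 = 23.30 m.
Σ(b_i/K_i) = 10.3/40.3 + 13.0/0.000272 = 47794 d.
K_eq = L / Σ(b_i/K_i) = 23.30 / 47794 = 0.0004875 m/day.
Q = K_eq · A · (Δh/L) = 0.0004875 × 556 × (11.4/23.30) = 0.1326 m³/day.

0.133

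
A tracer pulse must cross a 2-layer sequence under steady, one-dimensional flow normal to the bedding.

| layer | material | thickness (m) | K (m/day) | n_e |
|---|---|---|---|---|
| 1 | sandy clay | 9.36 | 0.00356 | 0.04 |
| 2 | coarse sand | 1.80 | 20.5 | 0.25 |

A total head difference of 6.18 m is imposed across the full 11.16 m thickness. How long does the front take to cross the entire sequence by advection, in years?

With flow normal to the layers, continuity requires the same specific discharge q through every layer.
Σ(b_i/K_i) = 9.36/0.00356 + 1.80/20.5 = 2629 d.
q = Δh / Σ(b_i/K_i) = 6.18 / 2629 = 0.002350 m/day.
In each layer the seepage velocity is v_i = q/n_i, so the layer transit time is t_i = b_i·n_i / q:
  layer 1 (sandy clay): t_1 = 9.36 × 0.04 / 0.002350 = 159.3 d
  layer 2 (coarse sand): t_2 = 1.80 × 0.25 / 0.002350 = 191.5 d
Total t = Σ t_i = 350.7 days = 0.9603 years.

0.960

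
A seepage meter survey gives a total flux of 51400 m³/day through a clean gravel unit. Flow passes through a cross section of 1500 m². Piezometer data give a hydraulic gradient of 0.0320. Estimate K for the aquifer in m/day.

Hydraulic gradient i = 0.0320.
From Q = K·A·i, K = Q / (A·i) = 51400 / (1500 × 0.03200) = 1071 m/day.

1070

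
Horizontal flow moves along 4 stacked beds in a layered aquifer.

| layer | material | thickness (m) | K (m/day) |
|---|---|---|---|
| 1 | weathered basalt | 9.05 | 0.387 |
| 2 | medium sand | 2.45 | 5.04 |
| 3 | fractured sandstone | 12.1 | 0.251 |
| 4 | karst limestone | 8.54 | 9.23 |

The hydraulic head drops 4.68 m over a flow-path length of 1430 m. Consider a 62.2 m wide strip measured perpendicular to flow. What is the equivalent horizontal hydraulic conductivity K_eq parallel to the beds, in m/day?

Flow is parallel to layering, so each bed carries its own Darcy discharge and the transmissivities add.
Σ(K_i·b_i) = 0.387×9.05 + 5.04×2.45 + 0.251×12.1 + 9.23×8.54 = 97.71 m²/day.
Total thickness b = 32.14 m, so K_eq = Σ(K_i·b_i)/b = 3.040 m/day.

3.04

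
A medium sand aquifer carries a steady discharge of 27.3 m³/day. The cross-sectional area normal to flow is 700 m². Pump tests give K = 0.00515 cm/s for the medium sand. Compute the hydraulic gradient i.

0.00876

Convert K: 0.00515 cm/s × 864 = 4.450 m/day.
From Q = K·A·i, i = Q / (K·A) = 27.3 / (4.450 × 700.0) = 0.008765.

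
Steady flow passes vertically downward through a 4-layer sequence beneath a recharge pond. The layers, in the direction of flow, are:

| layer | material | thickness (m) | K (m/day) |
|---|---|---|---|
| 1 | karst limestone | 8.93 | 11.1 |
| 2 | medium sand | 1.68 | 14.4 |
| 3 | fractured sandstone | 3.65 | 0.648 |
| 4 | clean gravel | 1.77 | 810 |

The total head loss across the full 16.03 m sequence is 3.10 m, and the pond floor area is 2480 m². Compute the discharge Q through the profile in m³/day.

1170

Flow is perpendicular to layering, so the layers act in series and the equivalent K is the thickness-weighted harmonic mean.
Total thickness L = 8.93 + 1.68 + 3.65 + 1.77 = 16.03 m.
Σ(b_i/K_i) = 8.93/11.1 + 1.68/14.4 + 3.65/0.648 + 1.77/810 = 6.556 d.
K_eq = L / Σ(b_i/K_i) = 16.03 / 6.556 = 2.445 m/day.
Q = K_eq · A · (Δh/L) = 2.445 × 2480 × (3.10/16.03) = 1173 m³/day.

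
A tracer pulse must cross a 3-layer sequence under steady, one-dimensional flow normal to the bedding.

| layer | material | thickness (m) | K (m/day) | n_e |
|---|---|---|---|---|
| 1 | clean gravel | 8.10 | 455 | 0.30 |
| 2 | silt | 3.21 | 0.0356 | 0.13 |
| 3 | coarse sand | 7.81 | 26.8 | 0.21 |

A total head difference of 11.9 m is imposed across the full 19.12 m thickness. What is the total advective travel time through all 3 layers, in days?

With flow normal to the layers, continuity requires the same specific discharge q through every layer.
Σ(b_i/K_i) = 8.10/455 + 3.21/0.0356 + 7.81/26.8 = 90.48 d.
q = Δh / Σ(b_i/K_i) = 11.9 / 90.48 = 0.1315 m/day.
In each layer the seepage velocity is v_i = q/n_i, so the layer transit time is t_i = b_i·n_i / q:
  layer 1 (clean gravel): t_1 = 8.10 × 0.30 / 0.1315 = 18.48 d
  layer 2 (silt): t_2 = 3.21 × 0.13 / 0.1315 = 3.173 d
  layer 3 (coarse sand): t_3 = 7.81 × 0.21 / 0.1315 = 12.47 d
Total t = Σ t_i = 34.12 days.

34.1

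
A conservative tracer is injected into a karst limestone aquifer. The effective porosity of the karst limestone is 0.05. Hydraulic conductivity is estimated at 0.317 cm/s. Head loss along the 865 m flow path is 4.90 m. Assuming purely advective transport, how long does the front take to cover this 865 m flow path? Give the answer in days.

Convert K: 0.317 cm/s × 864 = 273.9 m/day.
Hydraulic gradient i = Δh / L = 4.90 / 865 = 0.005665.
Darcy flux q = K · i = 273.9 × 0.005665 = 1.552 m/day.
Seepage velocity v = q / n_e = 1.552 / 0.05 = 31.03 m/day.
Travel time t = L / v = 865 / 31.03 = 27.88 days.

27.9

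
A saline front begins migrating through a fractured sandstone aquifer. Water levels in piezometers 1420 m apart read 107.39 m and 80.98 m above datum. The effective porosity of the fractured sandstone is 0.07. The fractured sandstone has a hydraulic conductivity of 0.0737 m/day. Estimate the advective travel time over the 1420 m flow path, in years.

Hydraulic gradient i = (107.39 − 80.98) / 1420 = 26.41 / 1420 = 0.01860.
Darcy flux q = K · i = 0.07370 × 0.01860 = 0.001371 m/day.
Seepage velocity v = q / n_e = 0.001371 / 0.07 = 0.01958 m/day.
Travel time t = L / v = 1420 / 0.01958 = 72517 days = 198.5 years.

199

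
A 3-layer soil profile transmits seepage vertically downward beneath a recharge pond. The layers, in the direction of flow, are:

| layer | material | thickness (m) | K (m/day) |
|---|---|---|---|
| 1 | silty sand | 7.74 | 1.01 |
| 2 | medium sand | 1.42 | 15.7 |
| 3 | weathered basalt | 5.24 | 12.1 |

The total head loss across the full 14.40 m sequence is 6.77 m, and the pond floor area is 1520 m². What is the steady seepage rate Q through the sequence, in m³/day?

Flow is perpendicular to layering, so the layers act in series and the equivalent K is the thickness-weighted harmonic mean.
Total thickness L = 7.74 + 1.42 + 5.24 = 14.40 m.
Σ(b_i/K_i) = 7.74/1.01 + 1.42/15.7 + 5.24/12.1 = 8.187 d.
K_eq = L / Σ(b_i/K_i) = 14.40 / 8.187 = 1.759 m/day.
Q = K_eq · A · (Δh/L) = 1.759 × 1520 × (6.77/14.40) = 1257 m³/day.

1260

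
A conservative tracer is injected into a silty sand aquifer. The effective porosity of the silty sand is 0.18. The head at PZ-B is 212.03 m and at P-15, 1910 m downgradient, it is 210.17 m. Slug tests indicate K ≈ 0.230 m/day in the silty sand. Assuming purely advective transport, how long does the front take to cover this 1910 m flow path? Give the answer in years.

Hydraulic gradient i = (212.03 − 210.17) / 1910 = 1.86 / 1910 = 0.0009738.
Darcy flux q = K · i = 0.2300 × 0.0009738 = 0.0002240 m/day.
Seepage velocity v = q / n_e = 0.0002240 / 0.18 = 0.001244 m/day.
Travel time t = L / v = 1910 / 0.001244 = 1.535e+06 days = 4203 years.

4200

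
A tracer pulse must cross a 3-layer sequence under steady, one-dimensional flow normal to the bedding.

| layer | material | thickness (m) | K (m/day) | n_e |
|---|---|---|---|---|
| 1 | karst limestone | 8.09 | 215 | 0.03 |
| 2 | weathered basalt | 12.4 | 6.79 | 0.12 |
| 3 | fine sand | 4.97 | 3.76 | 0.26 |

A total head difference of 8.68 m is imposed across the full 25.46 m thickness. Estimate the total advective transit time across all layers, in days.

With flow normal to the layers, continuity requires the same specific discharge q through every layer.
Σ(b_i/K_i) = 8.09/215 + 12.4/6.79 + 4.97/3.76 = 3.186 d.
q = Δh / Σ(b_i/K_i) = 8.68 / 3.186 = 2.725 m/day.
In each layer the seepage velocity is v_i = q/n_i, so the layer transit time is t_i = b_i·n_i / q:
  layer 1 (karst limestone): t_1 = 8.09 × 0.03 / 2.725 = 0.08907 d
  layer 2 (weathered basalt): t_2 = 12.4 × 0.12 / 2.725 = 0.5461 d
  layer 3 (fine sand): t_3 = 4.97 × 0.26 / 2.725 = 0.4743 d
Total t = Σ t_i = 1.109 days.

1.11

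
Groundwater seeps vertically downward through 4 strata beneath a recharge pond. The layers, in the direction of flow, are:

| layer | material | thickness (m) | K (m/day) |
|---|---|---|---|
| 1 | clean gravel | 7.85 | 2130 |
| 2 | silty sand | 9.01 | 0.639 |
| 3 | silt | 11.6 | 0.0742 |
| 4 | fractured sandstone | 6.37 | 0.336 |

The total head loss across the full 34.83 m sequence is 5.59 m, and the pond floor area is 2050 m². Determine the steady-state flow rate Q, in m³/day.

60.5

Flow is perpendicular to layering, so the layers act in series and the equivalent K is the thickness-weighted harmonic mean.
Total thickness L = 7.85 + 9.01 + 11.6 + 6.37 = 34.83 m.
Σ(b_i/K_i) = 7.85/2130 + 9.01/0.639 + 11.6/0.0742 + 6.37/0.336 = 189.4 d.
K_eq = L / Σ(b_i/K_i) = 34.83 / 189.4 = 0.1839 m/day.
Q = K_eq · A · (Δh/L) = 0.1839 × 2050 × (5.59/34.83) = 60.51 m³/day.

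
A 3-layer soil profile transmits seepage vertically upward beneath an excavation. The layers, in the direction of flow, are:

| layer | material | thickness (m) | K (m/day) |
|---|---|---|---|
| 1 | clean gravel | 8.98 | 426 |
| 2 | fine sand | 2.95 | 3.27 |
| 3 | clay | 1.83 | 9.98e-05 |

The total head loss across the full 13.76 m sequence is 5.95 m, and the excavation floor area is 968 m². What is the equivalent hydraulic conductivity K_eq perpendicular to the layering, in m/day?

0.000750

Flow is perpendicular to layering, so the layers act in series and the equivalent K is the thickness-weighted harmonic mean.
Total thickness L = 8.98 + 2.95 + 1.83 = 13.76 m.
Σ(b_i/K_i) = 8.98/426 + 2.95/3.27 + 1.83/9.98e-05 = 18338 d.
K_eq = L / Σ(b_i/K_i) = 13.76 / 18338 = 0.0007504 m/day.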